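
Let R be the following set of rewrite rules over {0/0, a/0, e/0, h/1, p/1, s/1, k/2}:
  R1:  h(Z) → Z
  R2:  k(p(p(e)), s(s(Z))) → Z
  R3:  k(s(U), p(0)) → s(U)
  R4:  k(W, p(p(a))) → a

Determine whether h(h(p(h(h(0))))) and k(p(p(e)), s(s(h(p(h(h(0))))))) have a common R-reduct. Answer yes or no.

Reduce t₁ = h(h(p(h(h(0))))):
1. h(h(p(h(h(0)))))  →  h(p(h(h(0))))   [R1 at ε]
2. h(p(h(h(0))))  →  p(h(h(0)))   [R1 at ε]
3. p(h(h(0)))  →  p(h(0))   [R1 at 1]
4. p(h(0))  →  p(0)   [R1 at 1]

Reduce t₂ = k(p(p(e)), s(s(h(p(h(h(0))))))):
1. k(p(p(e)), s(s(h(p(h(h(0)))))))  →  h(p(h(h(0))))   [R2 at ε]
2. h(p(h(h(0))))  →  p(h(h(0)))   [R1 at ε]
3. p(h(h(0)))  →  p(h(0))   [R1 at 1]
4. p(h(0))  →  p(0)   [R1 at 1]

yes — NF(t₁) = p(0), NF(t₂) = p(0)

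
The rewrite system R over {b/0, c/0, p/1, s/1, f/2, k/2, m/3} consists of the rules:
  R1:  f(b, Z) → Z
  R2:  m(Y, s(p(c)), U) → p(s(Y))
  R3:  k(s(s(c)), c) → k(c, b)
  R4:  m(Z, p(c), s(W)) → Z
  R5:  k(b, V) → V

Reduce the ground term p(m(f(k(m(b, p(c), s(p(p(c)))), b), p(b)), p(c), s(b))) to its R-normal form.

p(p(b))

1. p(m(f(k(m(b, p(c), s(p(p(c)))), b), p(b)), p(c), s(b)))  →  p(f(k(m(b, p(c), s(p(p(c)))), b), p(b)))   [R4 at 1]
2. p(f(k(m(b, p(c), s(p(p(c)))), b), p(b)))  →  p(f(k(b, b), p(b)))   [R4 at 1.1.1]
3. p(f(k(b, b), p(b)))  →  p(f(b, p(b)))   [R5 at 1.1]
4. p(f(b, p(b)))  →  p(p(b))   [R1 at 1]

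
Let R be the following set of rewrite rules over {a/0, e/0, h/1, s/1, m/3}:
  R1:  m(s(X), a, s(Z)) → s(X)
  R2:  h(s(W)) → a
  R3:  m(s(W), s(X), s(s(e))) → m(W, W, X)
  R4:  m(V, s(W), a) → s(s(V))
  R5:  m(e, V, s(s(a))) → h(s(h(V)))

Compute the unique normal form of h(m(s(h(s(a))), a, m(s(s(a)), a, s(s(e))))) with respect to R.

a

1. h(m(s(h(s(a))), a, m(s(s(a)), a, s(s(e)))))  →  h(m(s(a), a, m(s(s(a)), a, s(s(e)))))   [R2 at 1.1.1]
2. h(m(s(a), a, m(s(s(a)), a, s(s(e)))))  →  h(m(s(a), a, s(s(a))))   [R1 at 1.3]
3. h(m(s(a), a, s(s(a))))  →  h(s(a))   [R1 at 1]
4. h(s(a))  →  a   [R2 at ε]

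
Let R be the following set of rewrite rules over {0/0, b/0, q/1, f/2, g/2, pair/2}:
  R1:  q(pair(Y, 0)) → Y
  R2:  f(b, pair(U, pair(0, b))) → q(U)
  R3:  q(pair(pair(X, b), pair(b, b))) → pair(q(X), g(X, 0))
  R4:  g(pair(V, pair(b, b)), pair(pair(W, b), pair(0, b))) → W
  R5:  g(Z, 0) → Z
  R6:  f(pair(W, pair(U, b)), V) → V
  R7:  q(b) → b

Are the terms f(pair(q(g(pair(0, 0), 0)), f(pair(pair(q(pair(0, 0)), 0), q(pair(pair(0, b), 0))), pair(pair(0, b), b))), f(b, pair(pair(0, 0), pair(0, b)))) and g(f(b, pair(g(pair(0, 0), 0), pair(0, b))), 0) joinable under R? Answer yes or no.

yes — NF(t₁) = 0, NF(t₂) = 0

Reduce t₁ = f(pair(q(g(pair(0, 0), 0)), f(pair(pair(q(pair(0, 0)), 0), q(pair(pair(0, b), 0))), pair(pair(0, b), b))), f(b, pair(pair(0, 0), pair(0, b)))):
1. f(pair(q(g(pair(0, 0), 0)), f(pair(pair(q(pair(0, 0)), 0), q(pair(pair(0, b), 0))), pair(pair(0, b), b))), f(b, pair(pair(0, 0), pair(0, b))))  →  f(pair(q(pair(0, 0)), f(pair(pair(q(pair(0, 0)), 0), q(pair(pair(0, b), 0))), pair(pair(0, b), b))), f(b, pair(pair(0, 0), pair(0, b))))   [R5 at 1.1.1]
2. f(pair(q(pair(0, 0)), f(pair(pair(q(pair(0, 0)), 0), q(pair(pair(0, b), 0))), pair(pair(0, b), b))), f(b, pair(pair(0, 0), pair(0, b))))  →  f(pair(0, f(pair(pair(q(pair(0, 0)), 0), q(pair(pair(0, b), 0))), pair(pair(0, b), b))), f(b, pair(pair(0, 0), pair(0, b))))   [R1 at 1.1]
3. f(pair(0, f(pair(pair(q(pair(0, 0)), 0), q(pair(pair(0, b), 0))), pair(pair(0, b), b))), f(b, pair(pair(0, 0), pair(0, b))))  →  f(pair(0, f(pair(pair(0, 0), q(pair(pair(0, b), 0))), pair(pair(0, b), b))), f(b, pair(pair(0, 0), pair(0, b))))   [R1 at 1.2.1.1.1]
4. f(pair(0, f(pair(pair(0, 0), q(pair(pair(0, b), 0))), pair(pair(0, b), b))), f(b, pair(pair(0, 0), pair(0, b))))  →  f(pair(0, f(pair(pair(0, 0), pair(0, b)), pair(pair(0, b), b))), f(b, pair(pair(0, 0), pair(0, b))))   [R1 at 1.2.1.2]
5. f(pair(0, f(pair(pair(0, 0), pair(0, b)), pair(pair(0, b), b))), f(b, pair(pair(0, 0), pair(0, b))))  →  f(pair(0, pair(pair(0, b), b)), f(b, pair(pair(0, 0), pair(0, b))))   [R6 at 1.2]
6. f(pair(0, pair(pair(0, b), b)), f(b, pair(pair(0, 0), pair(0, b))))  →  f(b, pair(pair(0, 0), pair(0, b)))   [R6 at ε]
7. f(b, pair(pair(0, 0), pair(0, b)))  →  q(pair(0, 0))   [R2 at ε]
8. q(pair(0, 0))  →  0   [R1 at ε]

Reduce t₂ = g(f(b, pair(g(pair(0, 0), 0), pair(0, b))), 0):
1. g(f(b, pair(g(pair(0, 0), 0), pair(0, b))), 0)  →  f(b, pair(g(pair(0, 0), 0), pair(0, b)))   [R5 at ε]
2. f(b, pair(g(pair(0, 0), 0), pair(0, b)))  →  q(g(pair(0, 0), 0))   [R2 at ε]
3. q(g(pair(0, 0), 0))  →  q(pair(0, 0))   [R5 at 1]
4. q(pair(0, 0))  →  0   [R1 at ε]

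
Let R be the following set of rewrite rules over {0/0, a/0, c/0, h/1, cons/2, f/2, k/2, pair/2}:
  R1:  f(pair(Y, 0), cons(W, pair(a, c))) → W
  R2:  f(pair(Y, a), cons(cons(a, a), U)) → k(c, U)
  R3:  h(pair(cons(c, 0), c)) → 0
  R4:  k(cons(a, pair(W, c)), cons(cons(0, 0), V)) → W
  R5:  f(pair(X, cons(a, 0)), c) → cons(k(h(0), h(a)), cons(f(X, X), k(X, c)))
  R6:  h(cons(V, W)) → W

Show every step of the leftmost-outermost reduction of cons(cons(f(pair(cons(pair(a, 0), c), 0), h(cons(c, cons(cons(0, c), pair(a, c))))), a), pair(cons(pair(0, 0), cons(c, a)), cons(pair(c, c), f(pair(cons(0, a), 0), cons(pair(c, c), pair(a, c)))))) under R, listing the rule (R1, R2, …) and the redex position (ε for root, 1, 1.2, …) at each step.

cons(cons(cons(0, c), a), pair(cons(pair(0, 0), cons(c, a)), cons(pair(c, c), pair(c, c))))

1. cons(cons(f(pair(cons(pair(a, 0), c), 0), h(cons(c, cons(cons(0, c), pair(a, c))))), a), pair(cons(pair(0, 0), cons(c, a)), cons(pair(c, c), f(pair(cons(0, a), 0), cons(pair(c, c), pair(a, c))))))  →  cons(cons(f(pair(cons(pair(a, 0), c), 0), cons(cons(0, c), pair(a, c))), a), pair(cons(pair(0, 0), cons(c, a)), cons(pair(c, c), f(pair(cons(0, a), 0), cons(pair(c, c), pair(a, c))))))   [R6 at 1.1.2]
2. cons(cons(f(pair(cons(pair(a, 0), c), 0), cons(cons(0, c), pair(a, c))), a), pair(cons(pair(0, 0), cons(c, a)), cons(pair(c, c), f(pair(cons(0, a), 0), cons(pair(c, c), pair(a, c))))))  →  cons(cons(cons(0, c), a), pair(cons(pair(0, 0), cons(c, a)), cons(pair(c, c), f(pair(cons(0, a), 0), cons(pair(c, c), pair(a, c))))))   [R1 at 1.1]
3. cons(cons(cons(0, c), a), pair(cons(pair(0, 0), cons(c, a)), cons(pair(c, c), f(pair(cons(0, a), 0), cons(pair(c, c), pair(a, c))))))  →  cons(cons(cons(0, c), a), pair(cons(pair(0, 0), cons(c, a)), cons(pair(c, c), pair(c, c))))   [R1 at 2.2.2]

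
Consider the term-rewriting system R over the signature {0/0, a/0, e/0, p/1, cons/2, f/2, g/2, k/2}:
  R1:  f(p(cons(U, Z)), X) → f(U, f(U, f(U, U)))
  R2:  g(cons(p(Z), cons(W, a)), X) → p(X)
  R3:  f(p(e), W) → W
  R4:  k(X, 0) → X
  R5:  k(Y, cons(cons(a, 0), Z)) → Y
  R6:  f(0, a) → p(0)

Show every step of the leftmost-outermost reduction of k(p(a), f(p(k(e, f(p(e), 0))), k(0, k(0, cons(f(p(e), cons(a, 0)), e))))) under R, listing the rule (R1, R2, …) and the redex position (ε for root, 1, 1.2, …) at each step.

p(a)

1. k(p(a), f(p(k(e, f(p(e), 0))), k(0, k(0, cons(f(p(e), cons(a, 0)), e)))))  →  k(p(a), f(p(k(e, 0)), k(0, k(0, cons(f(p(e), cons(a, 0)), e)))))   [R3 at 2.1.1.2]
2. k(p(a), f(p(k(e, 0)), k(0, k(0, cons(f(p(e), cons(a, 0)), e)))))  →  k(p(a), f(p(e), k(0, k(0, cons(f(p(e), cons(a, 0)), e)))))   [R4 at 2.1.1]
3. k(p(a), f(p(e), k(0, k(0, cons(f(p(e), cons(a, 0)), e)))))  →  k(p(a), k(0, k(0, cons(f(p(e), cons(a, 0)), e))))   [R3 at 2]
4. k(p(a), k(0, k(0, cons(f(p(e), cons(a, 0)), e))))  →  k(p(a), k(0, k(0, cons(cons(a, 0), e))))   [R3 at 2.2.2.1]
5. k(p(a), k(0, k(0, cons(cons(a, 0), e))))  →  k(p(a), k(0, 0))   [R5 at 2.2]
6. k(p(a), k(0, 0))  →  k(p(a), 0)   [R4 at 2]
7. k(p(a), 0)  →  p(a)   [R4 at ε]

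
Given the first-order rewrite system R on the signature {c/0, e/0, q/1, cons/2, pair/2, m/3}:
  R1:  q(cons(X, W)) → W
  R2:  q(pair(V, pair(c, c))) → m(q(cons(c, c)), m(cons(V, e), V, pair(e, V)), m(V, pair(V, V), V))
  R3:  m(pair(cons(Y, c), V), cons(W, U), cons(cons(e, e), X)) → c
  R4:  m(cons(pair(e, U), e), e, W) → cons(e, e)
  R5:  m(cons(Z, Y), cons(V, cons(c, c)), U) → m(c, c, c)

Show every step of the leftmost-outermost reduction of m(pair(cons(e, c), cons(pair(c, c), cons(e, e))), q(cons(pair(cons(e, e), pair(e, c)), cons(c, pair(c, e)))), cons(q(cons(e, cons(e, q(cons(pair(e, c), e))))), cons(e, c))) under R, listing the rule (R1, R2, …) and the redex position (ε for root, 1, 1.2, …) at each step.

c

1. m(pair(cons(e, c), cons(pair(c, c), cons(e, e))), q(cons(pair(cons(e, e), pair(e, c)), cons(c, pair(c, e)))), cons(q(cons(e, cons(e, q(cons(pair(e, c), e))))), cons(e, c)))  →  m(pair(cons(e, c), cons(pair(c, c), cons(e, e))), cons(c, pair(c, e)), cons(q(cons(e, cons(e, q(cons(pair(e, c), e))))), cons(e, c)))   [R1 at 2]
2. m(pair(cons(e, c), cons(pair(c, c), cons(e, e))), cons(c, pair(c, e)), cons(q(cons(e, cons(e, q(cons(pair(e, c), e))))), cons(e, c)))  →  m(pair(cons(e, c), cons(pair(c, c), cons(e, e))), cons(c, pair(c, e)), cons(cons(e, q(cons(pair(e, c), e))), cons(e, c)))   [R1 at 3.1]
3. m(pair(cons(e, c), cons(pair(c, c), cons(e, e))), cons(c, pair(c, e)), cons(cons(e, q(cons(pair(e, c), e))), cons(e, c)))  →  m(pair(cons(e, c), cons(pair(c, c), cons(e, e))), cons(c, pair(c, e)), cons(cons(e, e), cons(e, c)))   [R1 at 3.1.2]
4. m(pair(cons(e, c), cons(pair(c, c), cons(e, e))), cons(c, pair(c, e)), cons(cons(e, e), cons(e, c)))  →  c   [R3 at ε]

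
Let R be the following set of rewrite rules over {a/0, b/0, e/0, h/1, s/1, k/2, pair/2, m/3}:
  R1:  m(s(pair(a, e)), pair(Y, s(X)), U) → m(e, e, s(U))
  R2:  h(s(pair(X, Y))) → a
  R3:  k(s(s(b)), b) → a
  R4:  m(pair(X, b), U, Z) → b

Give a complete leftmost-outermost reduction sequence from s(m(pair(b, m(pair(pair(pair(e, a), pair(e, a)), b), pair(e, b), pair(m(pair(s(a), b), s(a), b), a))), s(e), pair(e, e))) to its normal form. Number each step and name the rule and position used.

1. s(m(pair(b, m(pair(pair(pair(e, a), pair(e, a)), b), pair(e, b), pair(m(pair(s(a), b), s(a), b), a))), s(e), pair(e, e)))  →  s(m(pair(b, b), s(e), pair(e, e)))   [R4 at 1.1.2]
2. s(m(pair(b, b), s(e), pair(e, e)))  →  s(b)   [R4 at 1]

s(b)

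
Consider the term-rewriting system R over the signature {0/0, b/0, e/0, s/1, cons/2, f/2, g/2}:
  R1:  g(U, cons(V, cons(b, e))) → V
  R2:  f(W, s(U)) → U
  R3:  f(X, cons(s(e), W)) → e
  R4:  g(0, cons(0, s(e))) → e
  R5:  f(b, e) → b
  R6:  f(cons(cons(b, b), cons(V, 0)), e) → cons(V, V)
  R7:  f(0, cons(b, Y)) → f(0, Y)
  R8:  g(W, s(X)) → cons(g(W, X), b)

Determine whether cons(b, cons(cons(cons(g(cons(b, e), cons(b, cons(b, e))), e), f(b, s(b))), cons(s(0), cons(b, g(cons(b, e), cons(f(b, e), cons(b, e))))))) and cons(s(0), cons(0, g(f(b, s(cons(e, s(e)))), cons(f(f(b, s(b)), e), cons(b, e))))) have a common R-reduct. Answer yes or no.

Reduce t₁ = cons(b, cons(cons(cons(g(cons(b, e), cons(b, cons(b, e))), e), f(b, s(b))), cons(s(0), cons(b, g(cons(b, e), cons(f(b, e), cons(b, e))))))):
1. cons(b, cons(cons(cons(g(cons(b, e), cons(b, cons(b, e))), e), f(b, s(b))), cons(s(0), cons(b, g(cons(b, e), cons(f(b, e), cons(b, e)))))))  →  cons(b, cons(cons(cons(b, e), f(b, s(b))), cons(s(0), cons(b, g(cons(b, e), cons(f(b, e), cons(b, e)))))))   [R1 at 2.1.1.1]
2. cons(b, cons(cons(cons(b, e), f(b, s(b))), cons(s(0), cons(b, g(cons(b, e), cons(f(b, e), cons(b, e)))))))  →  cons(b, cons(cons(cons(b, e), b), cons(s(0), cons(b, g(cons(b, e), cons(f(b, e), cons(b, e)))))))   [R2 at 2.1.2]
3. cons(b, cons(cons(cons(b, e), b), cons(s(0), cons(b, g(cons(b, e), cons(f(b, e), cons(b, e)))))))  →  cons(b, cons(cons(cons(b, e), b), cons(s(0), cons(b, f(b, e)))))   [R1 at 2.2.2.2]
4. cons(b, cons(cons(cons(b, e), b), cons(s(0), cons(b, f(b, e)))))  →  cons(b, cons(cons(cons(b, e), b), cons(s(0), cons(b, b))))   [R5 at 2.2.2.2]

Reduce t₂ = cons(s(0), cons(0, g(f(b, s(cons(e, s(e)))), cons(f(f(b, s(b)), e), cons(b, e))))):
1. cons(s(0), cons(0, g(f(b, s(cons(e, s(e)))), cons(f(f(b, s(b)), e), cons(b, e)))))  →  cons(s(0), cons(0, f(f(b, s(b)), e)))   [R1 at 2.2]
2. cons(s(0), cons(0, f(f(b, s(b)), e)))  →  cons(s(0), cons(0, f(b, e)))   [R2 at 2.2.1]
3. cons(s(0), cons(0, f(b, e)))  →  cons(s(0), cons(0, b))   [R5 at 2.2]

no — NF(t₁) = cons(b, cons(cons(cons(b, e), b), cons(s(0), cons(b, b)))), NF(t₂) = cons(s(0), cons(0, b))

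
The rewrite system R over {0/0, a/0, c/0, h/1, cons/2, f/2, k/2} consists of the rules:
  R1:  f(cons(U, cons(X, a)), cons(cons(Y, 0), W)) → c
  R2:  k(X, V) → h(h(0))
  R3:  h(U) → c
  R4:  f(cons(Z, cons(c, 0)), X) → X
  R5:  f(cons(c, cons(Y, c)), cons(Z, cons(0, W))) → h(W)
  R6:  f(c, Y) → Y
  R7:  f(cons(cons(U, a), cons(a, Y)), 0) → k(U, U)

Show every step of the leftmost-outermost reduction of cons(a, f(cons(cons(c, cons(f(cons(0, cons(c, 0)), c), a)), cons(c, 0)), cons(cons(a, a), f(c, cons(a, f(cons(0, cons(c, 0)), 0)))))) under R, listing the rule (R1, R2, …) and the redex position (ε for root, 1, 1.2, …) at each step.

cons(a, cons(cons(a, a), cons(a, 0)))

1. cons(a, f(cons(cons(c, cons(f(cons(0, cons(c, 0)), c), a)), cons(c, 0)), cons(cons(a, a), f(c, cons(a, f(cons(0, cons(c, 0)), 0))))))  →  cons(a, cons(cons(a, a), f(c, cons(a, f(cons(0, cons(c, 0)), 0)))))   [R4 at 2]
2. cons(a, cons(cons(a, a), f(c, cons(a, f(cons(0, cons(c, 0)), 0)))))  →  cons(a, cons(cons(a, a), cons(a, f(cons(0, cons(c, 0)), 0))))   [R6 at 2.2]
3. cons(a, cons(cons(a, a), cons(a, f(cons(0, cons(c, 0)), 0))))  →  cons(a, cons(cons(a, a), cons(a, 0)))   [R4 at 2.2.2]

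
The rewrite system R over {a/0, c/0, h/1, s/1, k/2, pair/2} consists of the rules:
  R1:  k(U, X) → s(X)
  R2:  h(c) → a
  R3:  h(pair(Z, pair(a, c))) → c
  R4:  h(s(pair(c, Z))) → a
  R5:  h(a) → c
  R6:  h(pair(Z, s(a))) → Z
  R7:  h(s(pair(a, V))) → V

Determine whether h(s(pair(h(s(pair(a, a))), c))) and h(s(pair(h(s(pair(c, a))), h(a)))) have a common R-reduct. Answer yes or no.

Reduce t₁ = h(s(pair(h(s(pair(a, a))), c))):
1. h(s(pair(h(s(pair(a, a))), c)))  →  h(s(pair(a, c)))   [R7 at 1.1.1]
2. h(s(pair(a, c)))  →  c   [R7 at ε]

Reduce t₂ = h(s(pair(h(s(pair(c, a))), h(a)))):
1. h(s(pair(h(s(pair(c, a))), h(a))))  →  h(s(pair(a, h(a))))   [R4 at 1.1.1]
2. h(s(pair(a, h(a))))  →  h(a)   [R7 at ε]
3. h(a)  →  c   [R5 at ε]

yes — NF(t₁) = c, NF(t₂) = c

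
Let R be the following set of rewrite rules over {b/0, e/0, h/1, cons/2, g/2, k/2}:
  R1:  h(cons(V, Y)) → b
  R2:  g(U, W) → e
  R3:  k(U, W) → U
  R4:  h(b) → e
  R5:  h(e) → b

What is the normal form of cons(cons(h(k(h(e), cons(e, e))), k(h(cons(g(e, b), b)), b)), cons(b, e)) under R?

1. cons(cons(h(k(h(e), cons(e, e))), k(h(cons(g(e, b), b)), b)), cons(b, e))  →  cons(cons(h(h(e)), k(h(cons(g(e, b), b)), b)), cons(b, e))   [R3 at 1.1.1]
2. cons(cons(h(h(e)), k(h(cons(g(e, b), b)), b)), cons(b, e))  →  cons(cons(h(b), k(h(cons(g(e, b), b)), b)), cons(b, e))   [R5 at 1.1.1]
3. cons(cons(h(b), k(h(cons(g(e, b), b)), b)), cons(b, e))  →  cons(cons(e, k(h(cons(g(e, b), b)), b)), cons(b, e))   [R4 at 1.1]
4. cons(cons(e, k(h(cons(g(e, b), b)), b)), cons(b, e))  →  cons(cons(e, h(cons(g(e, b), b))), cons(b, e))   [R3 at 1.2]
5. cons(cons(e, h(cons(g(e, b), b))), cons(b, e))  →  cons(cons(e, b), cons(b, e))   [R1 at 1.2]

cons(cons(e, b), cons(b, e))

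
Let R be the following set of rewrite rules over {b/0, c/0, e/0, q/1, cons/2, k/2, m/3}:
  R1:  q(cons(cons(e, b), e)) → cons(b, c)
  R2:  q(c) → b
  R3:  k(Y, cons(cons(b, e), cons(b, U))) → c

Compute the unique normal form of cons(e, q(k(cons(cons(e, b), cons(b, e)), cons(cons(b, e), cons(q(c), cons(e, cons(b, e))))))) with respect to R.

1. cons(e, q(k(cons(cons(e, b), cons(b, e)), cons(cons(b, e), cons(q(c), cons(e, cons(b, e)))))))  →  cons(e, q(k(cons(cons(e, b), cons(b, e)), cons(cons(b, e), cons(b, cons(e, cons(b, e)))))))   [R2 at 2.1.2.2.1]
2. cons(e, q(k(cons(cons(e, b), cons(b, e)), cons(cons(b, e), cons(b, cons(e, cons(b, e)))))))  →  cons(e, q(c))   [R3 at 2.1]
3. cons(e, q(c))  →  cons(e, b)   [R2 at 2]

cons(e, b)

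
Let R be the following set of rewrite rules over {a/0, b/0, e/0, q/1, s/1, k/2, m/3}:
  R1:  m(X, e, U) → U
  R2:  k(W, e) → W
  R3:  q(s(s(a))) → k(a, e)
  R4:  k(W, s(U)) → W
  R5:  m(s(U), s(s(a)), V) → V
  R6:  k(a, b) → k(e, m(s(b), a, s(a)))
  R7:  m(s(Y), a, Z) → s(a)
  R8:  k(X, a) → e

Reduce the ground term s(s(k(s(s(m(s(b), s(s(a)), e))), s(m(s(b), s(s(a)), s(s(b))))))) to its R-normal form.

s(s(s(s(e))))

1. s(s(k(s(s(m(s(b), s(s(a)), e))), s(m(s(b), s(s(a)), s(s(b)))))))  →  s(s(s(s(m(s(b), s(s(a)), e)))))   [R4 at 1.1]
2. s(s(s(s(m(s(b), s(s(a)), e)))))  →  s(s(s(s(e))))   [R5 at 1.1.1.1]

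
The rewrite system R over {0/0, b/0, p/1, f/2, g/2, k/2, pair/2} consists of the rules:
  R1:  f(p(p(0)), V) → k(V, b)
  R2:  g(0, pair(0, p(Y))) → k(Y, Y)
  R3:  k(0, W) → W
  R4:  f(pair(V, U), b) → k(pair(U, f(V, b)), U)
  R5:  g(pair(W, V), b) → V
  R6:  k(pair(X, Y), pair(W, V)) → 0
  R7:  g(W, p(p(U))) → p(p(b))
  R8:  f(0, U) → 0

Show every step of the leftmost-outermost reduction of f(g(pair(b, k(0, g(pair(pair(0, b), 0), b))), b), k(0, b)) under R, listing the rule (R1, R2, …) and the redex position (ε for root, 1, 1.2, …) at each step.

1. f(g(pair(b, k(0, g(pair(pair(0, b), 0), b))), b), k(0, b))  →  f(k(0, g(pair(pair(0, b), 0), b)), k(0, b))   [R5 at 1]
2. f(k(0, g(pair(pair(0, b), 0), b)), k(0, b))  →  f(g(pair(pair(0, b), 0), b), k(0, b))   [R3 at 1]
3. f(g(pair(pair(0, b), 0), b), k(0, b))  →  f(0, k(0, b))   [R5 at 1]
4. f(0, k(0, b))  →  0   [R8 at ε]

0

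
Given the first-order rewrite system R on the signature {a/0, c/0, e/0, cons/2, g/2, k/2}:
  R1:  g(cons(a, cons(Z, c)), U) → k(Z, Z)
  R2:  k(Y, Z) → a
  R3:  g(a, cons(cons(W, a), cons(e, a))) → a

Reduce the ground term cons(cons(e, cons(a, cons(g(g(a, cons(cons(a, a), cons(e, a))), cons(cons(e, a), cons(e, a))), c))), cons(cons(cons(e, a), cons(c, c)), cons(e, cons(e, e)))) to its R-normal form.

cons(cons(e, cons(a, cons(a, c))), cons(cons(cons(e, a), cons(c, c)), cons(e, cons(e, e))))

1. cons(cons(e, cons(a, cons(g(g(a, cons(cons(a, a), cons(e, a))), cons(cons(e, a), cons(e, a))), c))), cons(cons(cons(e, a), cons(c, c)), cons(e, cons(e, e))))  →  cons(cons(e, cons(a, cons(g(a, cons(cons(e, a), cons(e, a))), c))), cons(cons(cons(e, a), cons(c, c)), cons(e, cons(e, e))))   [R3 at 1.2.2.1.1]
2. cons(cons(e, cons(a, cons(g(a, cons(cons(e, a), cons(e, a))), c))), cons(cons(cons(e, a), cons(c, c)), cons(e, cons(e, e))))  →  cons(cons(e, cons(a, cons(a, c))), cons(cons(cons(e, a), cons(c, c)), cons(e, cons(e, e))))   [R3 at 1.2.2.1]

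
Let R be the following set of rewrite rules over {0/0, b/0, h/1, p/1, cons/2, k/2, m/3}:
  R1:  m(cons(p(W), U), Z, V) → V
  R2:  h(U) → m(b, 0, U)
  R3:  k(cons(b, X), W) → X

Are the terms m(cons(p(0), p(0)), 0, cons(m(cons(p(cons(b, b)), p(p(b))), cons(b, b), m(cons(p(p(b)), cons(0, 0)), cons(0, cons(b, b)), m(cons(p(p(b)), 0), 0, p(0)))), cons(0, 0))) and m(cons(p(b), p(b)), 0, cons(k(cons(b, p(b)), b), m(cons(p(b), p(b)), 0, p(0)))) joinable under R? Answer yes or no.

Reduce t₁ = m(cons(p(0), p(0)), 0, cons(m(cons(p(cons(b, b)), p(p(b))), cons(b, b), m(cons(p(p(b)), cons(0, 0)), cons(0, cons(b, b)), m(cons(p(p(b)), 0), 0, p(0)))), cons(0, 0))):
1. m(cons(p(0), p(0)), 0, cons(m(cons(p(cons(b, b)), p(p(b))), cons(b, b), m(cons(p(p(b)), cons(0, 0)), cons(0, cons(b, b)), m(cons(p(p(b)), 0), 0, p(0)))), cons(0, 0)))  →  cons(m(cons(p(cons(b, b)), p(p(b))), cons(b, b), m(cons(p(p(b)), cons(0, 0)), cons(0, cons(b, b)), m(cons(p(p(b)), 0), 0, p(0)))), cons(0, 0))   [R1 at ε]
2. cons(m(cons(p(cons(b, b)), p(p(b))), cons(b, b), m(cons(p(p(b)), cons(0, 0)), cons(0, cons(b, b)), m(cons(p(p(b)), 0), 0, p(0)))), cons(0, 0))  →  cons(m(cons(p(p(b)), cons(0, 0)), cons(0, cons(b, b)), m(cons(p(p(b)), 0), 0, p(0))), cons(0, 0))   [R1 at 1]
3. cons(m(cons(p(p(b)), cons(0, 0)), cons(0, cons(b, b)), m(cons(p(p(b)), 0), 0, p(0))), cons(0, 0))  →  cons(m(cons(p(p(b)), 0), 0, p(0)), cons(0, 0))   [R1 at 1]
4. cons(m(cons(p(p(b)), 0), 0, p(0)), cons(0, 0))  →  cons(p(0), cons(0, 0))   [R1 at 1]

Reduce t₂ = m(cons(p(b), p(b)), 0, cons(k(cons(b, p(b)), b), m(cons(p(b), p(b)), 0, p(0)))):
1. m(cons(p(b), p(b)), 0, cons(k(cons(b, p(b)), b), m(cons(p(b), p(b)), 0, p(0))))  →  cons(k(cons(b, p(b)), b), m(cons(p(b), p(b)), 0, p(0)))   [R1 at ε]
2. cons(k(cons(b, p(b)), b), m(cons(p(b), p(b)), 0, p(0)))  →  cons(p(b), m(cons(p(b), p(b)), 0, p(0)))   [R3 at 1]
3. cons(p(b), m(cons(p(b), p(b)), 0, p(0)))  →  cons(p(b), p(0))   [R1 at 2]

no — NF(t₁) = cons(p(0), cons(0, 0)), NF(t₂) = cons(p(b), p(0))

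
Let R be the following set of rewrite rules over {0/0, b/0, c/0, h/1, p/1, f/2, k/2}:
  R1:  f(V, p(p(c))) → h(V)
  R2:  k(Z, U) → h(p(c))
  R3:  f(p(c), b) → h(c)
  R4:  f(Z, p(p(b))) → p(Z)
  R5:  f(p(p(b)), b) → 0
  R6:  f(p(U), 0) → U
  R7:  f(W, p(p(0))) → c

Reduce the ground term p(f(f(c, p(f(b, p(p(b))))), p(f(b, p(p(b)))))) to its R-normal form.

1. p(f(f(c, p(f(b, p(p(b))))), p(f(b, p(p(b))))))  →  p(f(f(c, p(p(b))), p(f(b, p(p(b))))))   [R4 at 1.1.2.1]
2. p(f(f(c, p(p(b))), p(f(b, p(p(b))))))  →  p(f(p(c), p(f(b, p(p(b))))))   [R4 at 1.1]
3. p(f(p(c), p(f(b, p(p(b))))))  →  p(f(p(c), p(p(b))))   [R4 at 1.2.1]
4. p(f(p(c), p(p(b))))  →  p(p(p(c)))   [R4 at 1]

p(p(p(c)))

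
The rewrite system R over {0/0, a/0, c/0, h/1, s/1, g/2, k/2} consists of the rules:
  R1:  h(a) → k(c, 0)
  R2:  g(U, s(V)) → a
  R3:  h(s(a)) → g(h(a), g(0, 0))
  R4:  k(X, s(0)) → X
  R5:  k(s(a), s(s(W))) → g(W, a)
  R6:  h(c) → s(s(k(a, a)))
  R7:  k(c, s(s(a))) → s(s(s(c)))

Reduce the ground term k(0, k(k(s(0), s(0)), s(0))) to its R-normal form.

0

1. k(0, k(k(s(0), s(0)), s(0)))  →  k(0, k(s(0), s(0)))   [R4 at 2]
2. k(0, k(s(0), s(0)))  →  k(0, s(0))   [R4 at 2]
3. k(0, s(0))  →  0   [R4 at ε]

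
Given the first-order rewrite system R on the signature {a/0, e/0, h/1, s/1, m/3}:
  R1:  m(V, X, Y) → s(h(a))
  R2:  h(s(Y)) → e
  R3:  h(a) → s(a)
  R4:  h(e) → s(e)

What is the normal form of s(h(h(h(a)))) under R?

1. s(h(h(h(a))))  →  s(h(h(s(a))))   [R3 at 1.1.1]
2. s(h(h(s(a))))  →  s(h(e))   [R2 at 1.1]
3. s(h(e))  →  s(s(e))   [R4 at 1]

s(s(e))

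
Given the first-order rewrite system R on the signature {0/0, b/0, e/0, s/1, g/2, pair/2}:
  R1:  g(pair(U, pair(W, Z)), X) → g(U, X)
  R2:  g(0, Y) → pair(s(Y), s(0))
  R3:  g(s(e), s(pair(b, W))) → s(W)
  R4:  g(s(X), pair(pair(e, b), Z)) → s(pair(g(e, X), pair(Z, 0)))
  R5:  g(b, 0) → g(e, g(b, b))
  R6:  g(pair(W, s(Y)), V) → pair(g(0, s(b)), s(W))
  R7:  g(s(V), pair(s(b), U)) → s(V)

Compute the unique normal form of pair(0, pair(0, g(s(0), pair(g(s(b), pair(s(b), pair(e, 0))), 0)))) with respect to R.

1. pair(0, pair(0, g(s(0), pair(g(s(b), pair(s(b), pair(e, 0))), 0))))  →  pair(0, pair(0, g(s(0), pair(s(b), 0))))   [R7 at 2.2.2.1]
2. pair(0, pair(0, g(s(0), pair(s(b), 0))))  →  pair(0, pair(0, s(0)))   [R7 at 2.2]

pair(0, pair(0, s(0)))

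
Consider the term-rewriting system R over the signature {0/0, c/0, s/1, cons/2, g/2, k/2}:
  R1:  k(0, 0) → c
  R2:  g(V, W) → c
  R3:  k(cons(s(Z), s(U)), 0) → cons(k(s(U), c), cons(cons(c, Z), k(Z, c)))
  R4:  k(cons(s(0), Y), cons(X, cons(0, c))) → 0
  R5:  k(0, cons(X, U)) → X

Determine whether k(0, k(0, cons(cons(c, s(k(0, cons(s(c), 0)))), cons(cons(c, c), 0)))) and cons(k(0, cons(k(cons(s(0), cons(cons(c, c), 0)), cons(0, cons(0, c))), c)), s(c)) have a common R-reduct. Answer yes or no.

no — NF(t₁) = c, NF(t₂) = cons(0, s(c))

Reduce t₁ = k(0, k(0, cons(cons(c, s(k(0, cons(s(c), 0)))), cons(cons(c, c), 0)))):
1. k(0, k(0, cons(cons(c, s(k(0, cons(s(c), 0)))), cons(cons(c, c), 0))))  →  k(0, cons(c, s(k(0, cons(s(c), 0)))))   [R5 at 2]
2. k(0, cons(c, s(k(0, cons(s(c), 0)))))  →  c   [R5 at ε]

Reduce t₂ = cons(k(0, cons(k(cons(s(0), cons(cons(c, c), 0)), cons(0, cons(0, c))), c)), s(c)):
1. cons(k(0, cons(k(cons(s(0), cons(cons(c, c), 0)), cons(0, cons(0, c))), c)), s(c))  →  cons(k(cons(s(0), cons(cons(c, c), 0)), cons(0, cons(0, c))), s(c))   [R5 at 1]
2. cons(k(cons(s(0), cons(cons(c, c), 0)), cons(0, cons(0, c))), s(c))  →  cons(0, s(c))   [R4 at 1]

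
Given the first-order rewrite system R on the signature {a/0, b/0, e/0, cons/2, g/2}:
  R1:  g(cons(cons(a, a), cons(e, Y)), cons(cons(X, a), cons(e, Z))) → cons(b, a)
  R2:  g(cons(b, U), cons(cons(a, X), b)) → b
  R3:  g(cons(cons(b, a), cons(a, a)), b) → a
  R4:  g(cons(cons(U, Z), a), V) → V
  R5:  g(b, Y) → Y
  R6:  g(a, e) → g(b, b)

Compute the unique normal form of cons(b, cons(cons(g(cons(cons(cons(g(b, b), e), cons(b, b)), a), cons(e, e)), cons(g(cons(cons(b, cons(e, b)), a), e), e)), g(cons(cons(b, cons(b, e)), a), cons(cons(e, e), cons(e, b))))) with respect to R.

cons(b, cons(cons(cons(e, e), cons(e, e)), cons(cons(e, e), cons(e, b))))

1. cons(b, cons(cons(g(cons(cons(cons(g(b, b), e), cons(b, b)), a), cons(e, e)), cons(g(cons(cons(b, cons(e, b)), a), e), e)), g(cons(cons(b, cons(b, e)), a), cons(cons(e, e), cons(e, b)))))  →  cons(b, cons(cons(cons(e, e), cons(g(cons(cons(b, cons(e, b)), a), e), e)), g(cons(cons(b, cons(b, e)), a), cons(cons(e, e), cons(e, b)))))   [R4 at 2.1.1]
2. cons(b, cons(cons(cons(e, e), cons(g(cons(cons(b, cons(e, b)), a), e), e)), g(cons(cons(b, cons(b, e)), a), cons(cons(e, e), cons(e, b)))))  →  cons(b, cons(cons(cons(e, e), cons(e, e)), g(cons(cons(b, cons(b, e)), a), cons(cons(e, e), cons(e, b)))))   [R4 at 2.1.2.1]
3. cons(b, cons(cons(cons(e, e), cons(e, e)), g(cons(cons(b, cons(b, e)), a), cons(cons(e, e), cons(e, b)))))  →  cons(b, cons(cons(cons(e, e), cons(e, e)), cons(cons(e, e), cons(e, b))))   [R4 at 2.2]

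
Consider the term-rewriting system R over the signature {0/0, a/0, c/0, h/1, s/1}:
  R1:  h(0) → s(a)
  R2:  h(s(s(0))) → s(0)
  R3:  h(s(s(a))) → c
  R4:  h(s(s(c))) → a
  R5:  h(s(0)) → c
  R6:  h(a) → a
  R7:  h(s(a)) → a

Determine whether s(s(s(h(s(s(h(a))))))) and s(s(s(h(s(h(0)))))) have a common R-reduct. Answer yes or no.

yes — NF(t₁) = s(s(s(c))), NF(t₂) = s(s(s(c)))

Reduce t₁ = s(s(s(h(s(s(h(a))))))):
1. s(s(s(h(s(s(h(a)))))))  →  s(s(s(h(s(s(a))))))   [R6 at 1.1.1.1.1.1]
2. s(s(s(h(s(s(a))))))  →  s(s(s(c)))   [R3 at 1.1.1]

Reduce t₂ = s(s(s(h(s(h(0)))))):
1. s(s(s(h(s(h(0))))))  →  s(s(s(h(s(s(a))))))   [R1 at 1.1.1.1.1]
2. s(s(s(h(s(s(a))))))  →  s(s(s(c)))   [R3 at 1.1.1]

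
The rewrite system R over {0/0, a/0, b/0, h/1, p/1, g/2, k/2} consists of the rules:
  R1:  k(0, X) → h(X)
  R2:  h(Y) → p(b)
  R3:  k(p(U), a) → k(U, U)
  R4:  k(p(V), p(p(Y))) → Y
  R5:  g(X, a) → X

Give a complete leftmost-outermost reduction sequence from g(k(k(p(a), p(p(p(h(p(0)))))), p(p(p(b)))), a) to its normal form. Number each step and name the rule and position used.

1. g(k(k(p(a), p(p(p(h(p(0)))))), p(p(p(b)))), a)  →  k(k(p(a), p(p(p(h(p(0)))))), p(p(p(b))))   [R5 at ε]
2. k(k(p(a), p(p(p(h(p(0)))))), p(p(p(b))))  →  k(p(h(p(0))), p(p(p(b))))   [R4 at 1]
3. k(p(h(p(0))), p(p(p(b))))  →  p(b)   [R4 at ε]

p(b)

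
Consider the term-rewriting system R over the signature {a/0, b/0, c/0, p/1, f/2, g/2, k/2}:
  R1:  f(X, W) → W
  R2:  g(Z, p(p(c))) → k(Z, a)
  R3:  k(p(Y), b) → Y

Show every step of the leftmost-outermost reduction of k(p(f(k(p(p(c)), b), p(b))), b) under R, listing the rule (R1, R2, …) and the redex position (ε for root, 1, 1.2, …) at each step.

p(b)

1. k(p(f(k(p(p(c)), b), p(b))), b)  →  f(k(p(p(c)), b), p(b))   [R3 at ε]
2. f(k(p(p(c)), b), p(b))  →  p(b)   [R1 at ε]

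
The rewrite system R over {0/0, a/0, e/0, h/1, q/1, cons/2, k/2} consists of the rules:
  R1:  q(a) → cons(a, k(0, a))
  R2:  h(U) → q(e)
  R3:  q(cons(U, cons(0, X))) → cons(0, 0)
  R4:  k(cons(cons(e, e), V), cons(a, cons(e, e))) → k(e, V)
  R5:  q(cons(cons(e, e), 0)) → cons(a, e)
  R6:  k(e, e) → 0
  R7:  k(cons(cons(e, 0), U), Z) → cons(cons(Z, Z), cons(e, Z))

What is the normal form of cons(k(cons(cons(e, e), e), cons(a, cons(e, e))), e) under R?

cons(0, e)

1. cons(k(cons(cons(e, e), e), cons(a, cons(e, e))), e)  →  cons(k(e, e), e)   [R4 at 1]
2. cons(k(e, e), e)  →  cons(0, e)   [R6 at 1]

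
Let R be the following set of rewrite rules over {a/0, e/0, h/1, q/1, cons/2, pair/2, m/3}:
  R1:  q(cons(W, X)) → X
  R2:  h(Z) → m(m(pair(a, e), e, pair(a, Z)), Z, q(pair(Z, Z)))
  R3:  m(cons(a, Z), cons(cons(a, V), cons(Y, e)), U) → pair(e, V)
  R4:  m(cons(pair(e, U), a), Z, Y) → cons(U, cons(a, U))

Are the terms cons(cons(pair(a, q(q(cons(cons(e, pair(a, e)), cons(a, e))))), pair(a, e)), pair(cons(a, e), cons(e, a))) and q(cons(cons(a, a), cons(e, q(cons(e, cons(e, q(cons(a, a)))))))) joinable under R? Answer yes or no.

no — NF(t₁) = cons(cons(pair(a, e), pair(a, e)), pair(cons(a, e), cons(e, a))), NF(t₂) = cons(e, cons(e, a))

Reduce t₁ = cons(cons(pair(a, q(q(cons(cons(e, pair(a, e)), cons(a, e))))), pair(a, e)), pair(cons(a, e), cons(e, a))):
1. cons(cons(pair(a, q(q(cons(cons(e, pair(a, e)), cons(a, e))))), pair(a, e)), pair(cons(a, e), cons(e, a)))  →  cons(cons(pair(a, q(cons(a, e))), pair(a, e)), pair(cons(a, e), cons(e, a)))   [R1 at 1.1.2.1]
2. cons(cons(pair(a, q(cons(a, e))), pair(a, e)), pair(cons(a, e), cons(e, a)))  →  cons(cons(pair(a, e), pair(a, e)), pair(cons(a, e), cons(e, a)))   [R1 at 1.1.2]

Reduce t₂ = q(cons(cons(a, a), cons(e, q(cons(e, cons(e, q(cons(a, a)))))))):
1. q(cons(cons(a, a), cons(e, q(cons(e, cons(e, q(cons(a, a))))))))  →  cons(e, q(cons(e, cons(e, q(cons(a, a))))))   [R1 at ε]
2. cons(e, q(cons(e, cons(e, q(cons(a, a))))))  →  cons(e, cons(e, q(cons(a, a))))   [R1 at 2]
3. cons(e, cons(e, q(cons(a, a))))  →  cons(e, cons(e, a))   [R1 at 2.2]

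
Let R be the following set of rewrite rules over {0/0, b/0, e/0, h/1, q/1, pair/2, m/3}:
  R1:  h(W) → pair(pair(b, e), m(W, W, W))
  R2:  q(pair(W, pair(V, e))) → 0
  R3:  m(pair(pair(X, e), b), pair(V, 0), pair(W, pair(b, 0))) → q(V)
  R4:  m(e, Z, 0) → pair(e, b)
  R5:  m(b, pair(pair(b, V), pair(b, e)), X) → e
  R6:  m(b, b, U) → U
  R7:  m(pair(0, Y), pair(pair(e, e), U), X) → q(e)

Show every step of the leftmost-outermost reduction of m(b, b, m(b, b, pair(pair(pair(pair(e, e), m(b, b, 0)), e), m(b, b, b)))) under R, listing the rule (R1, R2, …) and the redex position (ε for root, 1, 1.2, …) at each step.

1. m(b, b, m(b, b, pair(pair(pair(pair(e, e), m(b, b, 0)), e), m(b, b, b))))  →  m(b, b, pair(pair(pair(pair(e, e), m(b, b, 0)), e), m(b, b, b)))   [R6 at ε]
2. m(b, b, pair(pair(pair(pair(e, e), m(b, b, 0)), e), m(b, b, b)))  →  pair(pair(pair(pair(e, e), m(b, b, 0)), e), m(b, b, b))   [R6 at ε]
3. pair(pair(pair(pair(e, e), m(b, b, 0)), e), m(b, b, b))  →  pair(pair(pair(pair(e, e), 0), e), m(b, b, b))   [R6 at 1.1.2]
4. pair(pair(pair(pair(e, e), 0), e), m(b, b, b))  →  pair(pair(pair(pair(e, e), 0), e), b)   [R6 at 2]

pair(pair(pair(pair(e, e), 0), e), b)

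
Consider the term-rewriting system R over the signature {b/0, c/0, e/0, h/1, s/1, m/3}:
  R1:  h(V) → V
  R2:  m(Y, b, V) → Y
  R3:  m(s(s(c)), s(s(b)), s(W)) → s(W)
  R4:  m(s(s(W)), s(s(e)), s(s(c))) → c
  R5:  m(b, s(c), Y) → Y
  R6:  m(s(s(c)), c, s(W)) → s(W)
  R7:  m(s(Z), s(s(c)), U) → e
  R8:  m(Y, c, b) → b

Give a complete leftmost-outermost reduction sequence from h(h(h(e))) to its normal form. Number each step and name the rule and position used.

1. h(h(h(e)))  →  h(h(e))   [R1 at ε]
2. h(h(e))  →  h(e)   [R1 at ε]
3. h(e)  →  e   [R1 at ε]

e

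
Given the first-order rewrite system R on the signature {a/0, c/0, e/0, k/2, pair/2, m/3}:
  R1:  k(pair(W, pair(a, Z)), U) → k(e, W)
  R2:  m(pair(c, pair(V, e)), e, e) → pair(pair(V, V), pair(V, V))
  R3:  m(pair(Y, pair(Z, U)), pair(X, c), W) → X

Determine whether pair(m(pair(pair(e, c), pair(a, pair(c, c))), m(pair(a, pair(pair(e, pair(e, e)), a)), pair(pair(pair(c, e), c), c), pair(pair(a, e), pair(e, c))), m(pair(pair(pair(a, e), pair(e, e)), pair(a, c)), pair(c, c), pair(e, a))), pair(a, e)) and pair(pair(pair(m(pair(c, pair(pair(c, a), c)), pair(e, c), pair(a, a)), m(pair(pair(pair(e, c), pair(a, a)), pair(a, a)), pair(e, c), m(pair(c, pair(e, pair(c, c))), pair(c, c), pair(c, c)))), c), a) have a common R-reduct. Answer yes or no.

no — NF(t₁) = pair(pair(c, e), pair(a, e)), NF(t₂) = pair(pair(pair(e, e), c), a)

Reduce t₁ = pair(m(pair(pair(e, c), pair(a, pair(c, c))), m(pair(a, pair(pair(e, pair(e, e)), a)), pair(pair(pair(c, e), c), c), pair(pair(a, e), pair(e, c))), m(pair(pair(pair(a, e), pair(e, e)), pair(a, c)), pair(c, c), pair(e, a))), pair(a, e)):
1. pair(m(pair(pair(e, c), pair(a, pair(c, c))), m(pair(a, pair(pair(e, pair(e, e)), a)), pair(pair(pair(c, e), c), c), pair(pair(a, e), pair(e, c))), m(pair(pair(pair(a, e), pair(e, e)), pair(a, c)), pair(c, c), pair(e, a))), pair(a, e))  →  pair(m(pair(pair(e, c), pair(a, pair(c, c))), pair(pair(c, e), c), m(pair(pair(pair(a, e), pair(e, e)), pair(a, c)), pair(c, c), pair(e, a))), pair(a, e))   [R3 at 1.2]
2. pair(m(pair(pair(e, c), pair(a, pair(c, c))), pair(pair(c, e), c), m(pair(pair(pair(a, e), pair(e, e)), pair(a, c)), pair(c, c), pair(e, a))), pair(a, e))  →  pair(pair(c, e), pair(a, e))   [R3 at 1]

Reduce t₂ = pair(pair(pair(m(pair(c, pair(pair(c, a), c)), pair(e, c), pair(a, a)), m(pair(pair(pair(e, c), pair(a, a)), pair(a, a)), pair(e, c), m(pair(c, pair(e, pair(c, c))), pair(c, c), pair(c, c)))), c), a):
1. pair(pair(pair(m(pair(c, pair(pair(c, a), c)), pair(e, c), pair(a, a)), m(pair(pair(pair(e, c), pair(a, a)), pair(a, a)), pair(e, c), m(pair(c, pair(e, pair(c, c))), pair(c, c), pair(c, c)))), c), a)  →  pair(pair(pair(e, m(pair(pair(pair(e, c), pair(a, a)), pair(a, a)), pair(e, c), m(pair(c, pair(e, pair(c, c))), pair(c, c), pair(c, c)))), c), a)   [R3 at 1.1.1]
2. pair(pair(pair(e, m(pair(pair(pair(e, c), pair(a, a)), pair(a, a)), pair(e, c), m(pair(c, pair(e, pair(c, c))), pair(c, c), pair(c, c)))), c), a)  →  pair(pair(pair(e, e), c), a)   [R3 at 1.1.2]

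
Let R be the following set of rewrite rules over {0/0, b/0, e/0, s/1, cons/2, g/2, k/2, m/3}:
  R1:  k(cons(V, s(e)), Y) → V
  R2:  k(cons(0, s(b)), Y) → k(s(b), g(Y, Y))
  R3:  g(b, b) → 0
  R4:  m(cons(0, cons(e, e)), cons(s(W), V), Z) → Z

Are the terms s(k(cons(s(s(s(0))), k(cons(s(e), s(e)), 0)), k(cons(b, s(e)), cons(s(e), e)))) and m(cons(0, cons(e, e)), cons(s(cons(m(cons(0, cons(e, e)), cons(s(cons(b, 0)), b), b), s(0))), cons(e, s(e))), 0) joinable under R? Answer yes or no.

Reduce t₁ = s(k(cons(s(s(s(0))), k(cons(s(e), s(e)), 0)), k(cons(b, s(e)), cons(s(e), e)))):
1. s(k(cons(s(s(s(0))), k(cons(s(e), s(e)), 0)), k(cons(b, s(e)), cons(s(e), e))))  →  s(k(cons(s(s(s(0))), s(e)), k(cons(b, s(e)), cons(s(e), e))))   [R1 at 1.1.2]
2. s(k(cons(s(s(s(0))), s(e)), k(cons(b, s(e)), cons(s(e), e))))  →  s(s(s(s(0))))   [R1 at 1]

Reduce t₂ = m(cons(0, cons(e, e)), cons(s(cons(m(cons(0, cons(e, e)), cons(s(cons(b, 0)), b), b), s(0))), cons(e, s(e))), 0):
1. m(cons(0, cons(e, e)), cons(s(cons(m(cons(0, cons(e, e)), cons(s(cons(b, 0)), b), b), s(0))), cons(e, s(e))), 0)  →  0   [R4 at ε]

no — NF(t₁) = s(s(s(s(0)))), NF(t₂) = 0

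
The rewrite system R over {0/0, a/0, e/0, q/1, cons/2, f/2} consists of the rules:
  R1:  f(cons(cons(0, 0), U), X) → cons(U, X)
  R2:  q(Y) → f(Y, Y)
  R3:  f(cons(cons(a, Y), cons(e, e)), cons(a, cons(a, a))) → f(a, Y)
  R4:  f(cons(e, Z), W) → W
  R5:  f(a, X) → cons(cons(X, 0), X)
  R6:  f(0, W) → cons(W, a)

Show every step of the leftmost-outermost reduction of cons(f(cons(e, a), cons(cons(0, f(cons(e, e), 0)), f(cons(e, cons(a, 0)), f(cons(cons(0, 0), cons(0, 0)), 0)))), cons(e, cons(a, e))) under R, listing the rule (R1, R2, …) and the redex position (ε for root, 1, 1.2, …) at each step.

1. cons(f(cons(e, a), cons(cons(0, f(cons(e, e), 0)), f(cons(e, cons(a, 0)), f(cons(cons(0, 0), cons(0, 0)), 0)))), cons(e, cons(a, e)))  →  cons(cons(cons(0, f(cons(e, e), 0)), f(cons(e, cons(a, 0)), f(cons(cons(0, 0), cons(0, 0)), 0))), cons(e, cons(a, e)))   [R4 at 1]
2. cons(cons(cons(0, f(cons(e, e), 0)), f(cons(e, cons(a, 0)), f(cons(cons(0, 0), cons(0, 0)), 0))), cons(e, cons(a, e)))  →  cons(cons(cons(0, 0), f(cons(e, cons(a, 0)), f(cons(cons(0, 0), cons(0, 0)), 0))), cons(e, cons(a, e)))   [R4 at 1.1.2]
3. cons(cons(cons(0, 0), f(cons(e, cons(a, 0)), f(cons(cons(0, 0), cons(0, 0)), 0))), cons(e, cons(a, e)))  →  cons(cons(cons(0, 0), f(cons(cons(0, 0), cons(0, 0)), 0)), cons(e, cons(a, e)))   [R4 at 1.2]
4. cons(cons(cons(0, 0), f(cons(cons(0, 0), cons(0, 0)), 0)), cons(e, cons(a, e)))  →  cons(cons(cons(0, 0), cons(cons(0, 0), 0)), cons(e, cons(a, e)))   [R1 at 1.2]

cons(cons(cons(0, 0), cons(cons(0, 0), 0)), cons(e, cons(a, e)))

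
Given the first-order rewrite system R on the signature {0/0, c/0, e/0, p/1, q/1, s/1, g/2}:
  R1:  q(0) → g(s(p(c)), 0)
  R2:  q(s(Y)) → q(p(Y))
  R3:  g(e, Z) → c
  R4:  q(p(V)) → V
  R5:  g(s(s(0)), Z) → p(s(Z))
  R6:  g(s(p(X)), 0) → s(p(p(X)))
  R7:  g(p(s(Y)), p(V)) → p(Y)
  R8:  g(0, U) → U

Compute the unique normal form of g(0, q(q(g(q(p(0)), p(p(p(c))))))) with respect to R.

p(c)

1. g(0, q(q(g(q(p(0)), p(p(p(c)))))))  →  q(q(g(q(p(0)), p(p(p(c))))))   [R8 at ε]
2. q(q(g(q(p(0)), p(p(p(c))))))  →  q(q(g(0, p(p(p(c))))))   [R4 at 1.1.1]
3. q(q(g(0, p(p(p(c))))))  →  q(q(p(p(p(c)))))   [R8 at 1.1]
4. q(q(p(p(p(c)))))  →  q(p(p(c)))   [R4 at 1]
5. q(p(p(c)))  →  p(c)   [R4 at ε]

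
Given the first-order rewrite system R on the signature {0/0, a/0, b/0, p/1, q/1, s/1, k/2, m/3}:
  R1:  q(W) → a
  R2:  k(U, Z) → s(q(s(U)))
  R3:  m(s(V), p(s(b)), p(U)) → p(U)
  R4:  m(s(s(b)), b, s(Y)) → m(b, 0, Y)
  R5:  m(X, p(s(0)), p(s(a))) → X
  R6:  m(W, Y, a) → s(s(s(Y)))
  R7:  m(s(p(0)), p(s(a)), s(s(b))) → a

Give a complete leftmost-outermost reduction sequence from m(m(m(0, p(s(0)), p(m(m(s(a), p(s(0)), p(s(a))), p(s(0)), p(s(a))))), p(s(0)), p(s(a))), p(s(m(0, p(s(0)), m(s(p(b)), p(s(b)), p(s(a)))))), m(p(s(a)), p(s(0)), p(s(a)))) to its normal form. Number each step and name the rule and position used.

0

1. m(m(m(0, p(s(0)), p(m(m(s(a), p(s(0)), p(s(a))), p(s(0)), p(s(a))))), p(s(0)), p(s(a))), p(s(m(0, p(s(0)), m(s(p(b)), p(s(b)), p(s(a)))))), m(p(s(a)), p(s(0)), p(s(a))))  →  m(m(0, p(s(0)), p(m(m(s(a), p(s(0)), p(s(a))), p(s(0)), p(s(a))))), p(s(m(0, p(s(0)), m(s(p(b)), p(s(b)), p(s(a)))))), m(p(s(a)), p(s(0)), p(s(a))))   [R5 at 1]
2. m(m(0, p(s(0)), p(m(m(s(a), p(s(0)), p(s(a))), p(s(0)), p(s(a))))), p(s(m(0, p(s(0)), m(s(p(b)), p(s(b)), p(s(a)))))), m(p(s(a)), p(s(0)), p(s(a))))  →  m(m(0, p(s(0)), p(m(s(a), p(s(0)), p(s(a))))), p(s(m(0, p(s(0)), m(s(p(b)), p(s(b)), p(s(a)))))), m(p(s(a)), p(s(0)), p(s(a))))   [R5 at 1.3.1]
3. m(m(0, p(s(0)), p(m(s(a), p(s(0)), p(s(a))))), p(s(m(0, p(s(0)), m(s(p(b)), p(s(b)), p(s(a)))))), m(p(s(a)), p(s(0)), p(s(a))))  →  m(m(0, p(s(0)), p(s(a))), p(s(m(0, p(s(0)), m(s(p(b)), p(s(b)), p(s(a)))))), m(p(s(a)), p(s(0)), p(s(a))))   [R5 at 1.3.1]
4. m(m(0, p(s(0)), p(s(a))), p(s(m(0, p(s(0)), m(s(p(b)), p(s(b)), p(s(a)))))), m(p(s(a)), p(s(0)), p(s(a))))  →  m(0, p(s(m(0, p(s(0)), m(s(p(b)), p(s(b)), p(s(a)))))), m(p(s(a)), p(s(0)), p(s(a))))   [R5 at 1]
5. m(0, p(s(m(0, p(s(0)), m(s(p(b)), p(s(b)), p(s(a)))))), m(p(s(a)), p(s(0)), p(s(a))))  →  m(0, p(s(m(0, p(s(0)), p(s(a))))), m(p(s(a)), p(s(0)), p(s(a))))   [R3 at 2.1.1.3]
6. m(0, p(s(m(0, p(s(0)), p(s(a))))), m(p(s(a)), p(s(0)), p(s(a))))  →  m(0, p(s(0)), m(p(s(a)), p(s(0)), p(s(a))))   [R5 at 2.1.1]
7. m(0, p(s(0)), m(p(s(a)), p(s(0)), p(s(a))))  →  m(0, p(s(0)), p(s(a)))   [R5 at 3]
8. m(0, p(s(0)), p(s(a)))  →  0   [R5 at ε]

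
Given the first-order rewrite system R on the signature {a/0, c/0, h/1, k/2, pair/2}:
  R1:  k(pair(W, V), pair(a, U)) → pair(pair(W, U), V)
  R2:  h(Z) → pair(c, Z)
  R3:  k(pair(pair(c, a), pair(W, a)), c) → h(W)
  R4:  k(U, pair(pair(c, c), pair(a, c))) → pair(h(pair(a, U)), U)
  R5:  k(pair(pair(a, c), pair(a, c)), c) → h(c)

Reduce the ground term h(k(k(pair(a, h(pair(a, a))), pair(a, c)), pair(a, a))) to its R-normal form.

pair(c, pair(pair(pair(a, c), a), pair(c, pair(a, a))))

1. h(k(k(pair(a, h(pair(a, a))), pair(a, c)), pair(a, a)))  →  pair(c, k(k(pair(a, h(pair(a, a))), pair(a, c)), pair(a, a)))   [R2 at ε]
2. pair(c, k(k(pair(a, h(pair(a, a))), pair(a, c)), pair(a, a)))  →  pair(c, k(pair(pair(a, c), h(pair(a, a))), pair(a, a)))   [R1 at 2.1]
3. pair(c, k(pair(pair(a, c), h(pair(a, a))), pair(a, a)))  →  pair(c, pair(pair(pair(a, c), a), h(pair(a, a))))   [R1 at 2]
4. pair(c, pair(pair(pair(a, c), a), h(pair(a, a))))  →  pair(c, pair(pair(pair(a, c), a), pair(c, pair(a, a))))   [R2 at 2.2]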